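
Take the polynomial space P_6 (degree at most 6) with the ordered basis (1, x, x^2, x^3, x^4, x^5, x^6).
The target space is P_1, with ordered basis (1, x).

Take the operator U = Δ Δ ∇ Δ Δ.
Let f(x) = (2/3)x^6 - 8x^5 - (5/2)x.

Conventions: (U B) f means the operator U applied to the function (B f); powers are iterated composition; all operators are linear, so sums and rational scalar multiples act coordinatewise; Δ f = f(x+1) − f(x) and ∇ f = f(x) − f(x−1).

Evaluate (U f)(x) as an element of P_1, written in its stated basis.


the result is g(x) = 480x - 240

Δ f = 4x^5 - 30x^4 - (200/3)x^3 - 70x^2 - 36x - 59/6
Δ Δ f = 20x^4 - 80x^3 - 340x^2 - 440x - 596/3
∇ Δ Δ f = 80x^3 - 360x^2 - 360x - 200
Δ (∇ Δ) Δ f = 240x^2 - 480x - 640
Δ (Δ ∇ Δ Δ) f = 480x - 240


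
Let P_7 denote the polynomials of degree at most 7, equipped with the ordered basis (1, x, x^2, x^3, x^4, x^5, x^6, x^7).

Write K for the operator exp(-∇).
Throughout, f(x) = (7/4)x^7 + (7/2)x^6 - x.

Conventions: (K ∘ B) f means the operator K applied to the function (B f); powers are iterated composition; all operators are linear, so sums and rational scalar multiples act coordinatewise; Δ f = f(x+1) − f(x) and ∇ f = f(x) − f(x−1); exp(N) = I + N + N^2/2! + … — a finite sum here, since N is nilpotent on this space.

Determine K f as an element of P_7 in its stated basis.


order-1 term: -(49/4)x^6 + (63/4)x^5 - (35/4)x^4 - (35/4)x^3 + (63/4)x^2 - (35/4)x + 11/4
order-2 term: (147/4)x^5 - (525/4)x^4 + (875/4)x^3 - (735/4)x^2 + (259/4)x - 7/4
order-3 term: -(245/4)x^4 + (595/2)x^3 - (2415/4)x^2 + (1155/2)x - 847/4
order-4 term: (245/4)x^3 - 315x^2 + (2345/4)x - 385
order-5 term: -(147/4)x^2 + (651/4)x - 385/2
order-6 term: (49/4)x - 133/4
order-7 term: -7/4
the series for exp(-∇) f terminates at order 7
exp(-∇) f = (7/4)x^7 - (35/4)x^6 + (105/2)x^5 - (805/4)x^4 + (2275/4)x^3 - (2247/2)x^2 + (5575/4)x - 3293/4

the image equals g(x) = (7/4)x^7 - (35/4)x^6 + (105/2)x^5 - (805/4)x^4 + (2275/4)x^3 - (2247/2)x^2 + (5575/4)x - 3293/4


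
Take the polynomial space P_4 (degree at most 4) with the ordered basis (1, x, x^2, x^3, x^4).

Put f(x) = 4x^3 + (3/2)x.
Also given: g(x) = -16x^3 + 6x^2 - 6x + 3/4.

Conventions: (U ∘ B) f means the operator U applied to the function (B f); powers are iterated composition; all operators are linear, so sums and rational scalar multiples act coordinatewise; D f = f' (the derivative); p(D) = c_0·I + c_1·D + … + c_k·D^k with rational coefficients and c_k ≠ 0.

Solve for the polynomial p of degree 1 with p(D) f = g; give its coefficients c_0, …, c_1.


p(D) = -4·I + (1/2)·D, i.e. c_0 = -4, c_1 = 1/2

D^0 f = 4x^3 + (3/2)x
D^1 f = 12x^2 + 3/2
matching coefficients of g against c_0 f + c_1 Df + … from the top degree down determines the c_i
solution: c_0 = -4, c_1 = 1/2


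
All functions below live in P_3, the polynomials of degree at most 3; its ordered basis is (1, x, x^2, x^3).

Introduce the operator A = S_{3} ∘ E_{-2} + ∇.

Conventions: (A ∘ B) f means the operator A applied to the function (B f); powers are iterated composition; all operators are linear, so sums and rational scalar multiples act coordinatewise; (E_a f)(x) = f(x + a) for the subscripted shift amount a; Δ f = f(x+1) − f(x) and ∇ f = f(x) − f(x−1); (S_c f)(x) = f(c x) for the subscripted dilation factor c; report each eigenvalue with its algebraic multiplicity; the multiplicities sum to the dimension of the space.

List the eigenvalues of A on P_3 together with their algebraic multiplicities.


λ = 1 (multiplicity 1), λ = 3 (multiplicity 1), λ = 9 (multiplicity 1), λ = 27 (multiplicity 1)

image of 1: 1
image of x: 3x - 1
image of x^2: 9x^2 - 10x + 3
image of x^3: 27x^3 - 51x^2 + 33x - 7
the matrix is upper triangular; its diagonal is (1, 3, 9, 27)
for a triangular matrix the eigenvalues are the diagonal entries, with algebraic multiplicity their repetition count


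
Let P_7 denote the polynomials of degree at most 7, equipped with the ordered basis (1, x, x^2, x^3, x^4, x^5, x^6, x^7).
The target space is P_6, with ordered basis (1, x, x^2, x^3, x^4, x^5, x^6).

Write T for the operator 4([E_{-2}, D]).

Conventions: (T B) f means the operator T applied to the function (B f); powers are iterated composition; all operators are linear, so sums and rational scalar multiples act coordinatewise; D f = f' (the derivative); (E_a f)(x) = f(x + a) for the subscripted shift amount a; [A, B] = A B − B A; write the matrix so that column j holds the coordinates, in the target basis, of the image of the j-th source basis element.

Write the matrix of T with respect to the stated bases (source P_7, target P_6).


image of 1: 0
image of x: 0
image of x^2: 0
image of x^3: 0
image of x^4: 0
image of x^5: 0
image of x^6: 0
image of x^7: 0
each image's coordinates form column j of the matrix

the matrix is [[0, 0, 0, 0, 0, 0, 0, 0]; [0, 0, 0, 0, 0, 0, 0, 0]; [0, 0, 0, 0, 0, 0, 0, 0]; [0, 0, 0, 0, 0, 0, 0, 0]; [0, 0, 0, 0, 0, 0, 0, 0]; [0, 0, 0, 0, 0, 0, 0, 0]; [0, 0, 0, 0, 0, 0, 0, 0]] (rows listed top to bottom)


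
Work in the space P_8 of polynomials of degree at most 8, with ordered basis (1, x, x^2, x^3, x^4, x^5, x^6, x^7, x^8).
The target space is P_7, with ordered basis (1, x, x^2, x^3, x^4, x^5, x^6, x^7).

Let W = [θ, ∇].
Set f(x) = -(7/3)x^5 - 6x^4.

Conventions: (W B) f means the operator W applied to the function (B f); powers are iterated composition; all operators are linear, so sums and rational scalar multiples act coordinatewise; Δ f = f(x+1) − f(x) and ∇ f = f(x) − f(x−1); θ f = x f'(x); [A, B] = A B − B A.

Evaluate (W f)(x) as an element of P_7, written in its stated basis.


the image equals g(x) = (35/3)x^4 - (68/3)x^3 - 2x^2 + (76/3)x - 37/3

∇ f = -(35/3)x^4 - (2/3)x^3 + (38/3)x^2 - (37/3)x + 11/3
θ ∇ f = -(140/3)x^4 - 2x^3 + (76/3)x^2 - (37/3)x
θ f = -(35/3)x^5 - 24x^4
∇ θ f = -(175/3)x^4 + (62/3)x^3 + (82/3)x^2 - (113/3)x + 37/3
[θ, ∇] f = (35/3)x^4 - (68/3)x^3 - 2x^2 + (76/3)x - 37/3


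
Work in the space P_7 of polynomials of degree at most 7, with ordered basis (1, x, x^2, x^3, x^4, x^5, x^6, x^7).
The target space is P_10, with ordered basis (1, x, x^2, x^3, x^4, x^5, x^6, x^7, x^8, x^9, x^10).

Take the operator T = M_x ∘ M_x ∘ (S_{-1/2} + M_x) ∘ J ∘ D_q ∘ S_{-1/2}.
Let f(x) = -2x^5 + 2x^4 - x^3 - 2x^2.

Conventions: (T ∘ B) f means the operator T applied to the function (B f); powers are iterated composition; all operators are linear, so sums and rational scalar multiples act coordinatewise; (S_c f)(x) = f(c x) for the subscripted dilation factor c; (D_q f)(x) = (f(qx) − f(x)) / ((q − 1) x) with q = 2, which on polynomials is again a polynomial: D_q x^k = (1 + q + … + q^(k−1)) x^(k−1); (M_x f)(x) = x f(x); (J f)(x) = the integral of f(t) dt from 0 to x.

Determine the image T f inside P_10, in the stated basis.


g(x) = (31/80)x^8 + (1169/2560)x^7 + (493/1536)x^6 - (151/192)x^5 - (3/16)x^4

S_{-1/2} f = (1/16)x^5 + (1/8)x^4 + (1/8)x^3 - (1/2)x^2
D_q S_{-1/2} f = (31/16)x^4 + (15/8)x^3 + (7/8)x^2 - (3/2)x
J (D_q ∘ S_{-1/2}) f = (31/80)x^5 + (15/32)x^4 + (7/24)x^3 - (3/4)x^2
S_{-1/2} J (D_q ∘ S_{-1/2}) f = -(31/2560)x^5 + (15/512)x^4 - (7/192)x^3 - (3/16)x^2
M_x J (D_q ∘ S_{-1/2}) f = (31/80)x^6 + (15/32)x^5 + (7/24)x^4 - (3/4)x^3
(S_{-1/2} + M_x) J (D_q ∘ S_{-1/2}) f = (31/80)x^6 + (1169/2560)x^5 + (493/1536)x^4 - (151/192)x^3 - (3/16)x^2
M_x (S_{-1/2} + M_x) J (D_q ∘ S_{-1/2}) f = (31/80)x^7 + (1169/2560)x^6 + (493/1536)x^5 - (151/192)x^4 - (3/16)x^3
M_x M_x (S_{-1/2} + M_x) J (D_q ∘ S_{-1/2}) f = (31/80)x^8 + (1169/2560)x^7 + (493/1536)x^6 - (151/192)x^5 - (3/16)x^4


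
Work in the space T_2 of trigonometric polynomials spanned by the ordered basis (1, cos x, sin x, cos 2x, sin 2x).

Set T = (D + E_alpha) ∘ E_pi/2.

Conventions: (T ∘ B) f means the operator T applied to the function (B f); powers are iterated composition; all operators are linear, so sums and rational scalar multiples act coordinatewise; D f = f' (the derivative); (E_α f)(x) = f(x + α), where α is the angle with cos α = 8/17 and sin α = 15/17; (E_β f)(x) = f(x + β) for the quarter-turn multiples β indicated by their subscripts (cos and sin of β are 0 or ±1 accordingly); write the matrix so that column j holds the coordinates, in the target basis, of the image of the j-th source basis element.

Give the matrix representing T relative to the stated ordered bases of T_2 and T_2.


image of 1: 1
image of cos x: -(32/17)cos x - (8/17)sin x
image of sin x: (8/17)cos x - (32/17)sin x
image of cos 2x: (161/289)cos 2x + (818/289)sin 2x
image of sin 2x: -(818/289)cos 2x + (161/289)sin 2x
each image's coordinates form column j of the matrix

the matrix is [[1, 0, 0, 0, 0]; [0, -32/17, 8/17, 0, 0]; [0, -8/17, -32/17, 0, 0]; [0, 0, 0, 161/289, -818/289]; [0, 0, 0, 818/289, 161/289]] (rows listed top to bottom)


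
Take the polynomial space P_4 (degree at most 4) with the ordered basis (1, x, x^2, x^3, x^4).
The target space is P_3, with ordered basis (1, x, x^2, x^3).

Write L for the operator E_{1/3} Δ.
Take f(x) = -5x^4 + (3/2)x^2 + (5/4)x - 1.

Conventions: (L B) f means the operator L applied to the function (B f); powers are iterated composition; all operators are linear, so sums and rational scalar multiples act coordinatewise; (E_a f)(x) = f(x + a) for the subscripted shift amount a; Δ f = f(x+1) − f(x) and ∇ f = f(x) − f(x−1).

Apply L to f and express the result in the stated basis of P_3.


the result is g(x) = -20x^3 - 50x^2 - (131/3)x - 1295/108

Δ f = -20x^3 - 30x^2 - 17x - 9/4
E_{1/3} Δ f = -20x^3 - 50x^2 - (131/3)x - 1295/108


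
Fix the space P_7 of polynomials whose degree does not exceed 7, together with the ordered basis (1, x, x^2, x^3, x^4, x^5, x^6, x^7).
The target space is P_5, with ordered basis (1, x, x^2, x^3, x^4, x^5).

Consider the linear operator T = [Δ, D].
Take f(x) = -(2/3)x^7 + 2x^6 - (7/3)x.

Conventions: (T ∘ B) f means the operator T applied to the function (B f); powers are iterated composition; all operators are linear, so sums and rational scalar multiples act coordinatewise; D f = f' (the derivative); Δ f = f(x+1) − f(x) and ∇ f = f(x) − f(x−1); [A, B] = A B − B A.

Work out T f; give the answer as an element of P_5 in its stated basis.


D f = -(14/3)x^6 + 12x^5 - 7/3
Δ D f = -28x^5 - 10x^4 + (80/3)x^3 + 50x^2 + 32x + 22/3
Δ f = -(14/3)x^6 - 2x^5 + (20/3)x^4 + (50/3)x^3 + 16x^2 + (22/3)x - 1
D Δ f = -28x^5 - 10x^4 + (80/3)x^3 + 50x^2 + 32x + 22/3
[Δ, D] f = 0

the image equals g(x) = 0


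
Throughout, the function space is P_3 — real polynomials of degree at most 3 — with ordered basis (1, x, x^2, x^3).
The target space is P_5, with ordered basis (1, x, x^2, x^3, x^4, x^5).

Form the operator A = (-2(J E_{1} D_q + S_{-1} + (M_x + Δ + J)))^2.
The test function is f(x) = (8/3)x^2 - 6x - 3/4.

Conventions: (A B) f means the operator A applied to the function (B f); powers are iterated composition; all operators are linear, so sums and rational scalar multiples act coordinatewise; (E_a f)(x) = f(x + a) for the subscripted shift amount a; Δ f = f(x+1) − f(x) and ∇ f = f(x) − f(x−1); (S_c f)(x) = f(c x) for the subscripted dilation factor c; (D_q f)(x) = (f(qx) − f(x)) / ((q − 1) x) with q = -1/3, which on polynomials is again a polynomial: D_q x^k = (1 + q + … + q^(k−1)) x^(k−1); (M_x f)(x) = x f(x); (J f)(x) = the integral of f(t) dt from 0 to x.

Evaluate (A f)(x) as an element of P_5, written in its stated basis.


D_q f = (16/9)x - 6
E_{1} D_q f = (16/9)x - 38/9
J E_{1} D_q f = (8/9)x^2 - (38/9)x
S_{-1} f = (8/3)x^2 + 6x - 3/4
M_x f = (8/3)x^3 - 6x^2 - (3/4)x
Δ f = (16/3)x - 10/3
J f = (8/9)x^3 - 3x^2 - (3/4)x
(M_x + Δ + J) f = (32/9)x^3 - 9x^2 + (23/6)x - 10/3
(J E_{1} D_q + S_{-1} + (M_x + Δ + J)) f = (32/9)x^3 - (49/9)x^2 + (101/18)x - 49/12
(-2(J E_{1} D_q + S_{-1} + (M_x + Δ + J))) f = -(64/9)x^3 + (98/9)x^2 - (101/9)x + 49/6
D_q (-2(J E_{1} D_q + S_{-1} + (M_x + Δ + J))) f = -(448/81)x^2 + (196/27)x - 101/9
E_{1} D_q (-2(J E_{1} D_q + S_{-1} + (M_x + Δ + J))) f = -(448/81)x^2 - (308/81)x - 769/81
J E_{1} D_q (-2(J E_{1} D_q + S_{-1} + (M_x + Δ + J))) f = -(448/243)x^3 - (154/81)x^2 - (769/81)x
S_{-1} (-2(J E_{1} D_q + S_{-1} + (M_x + Δ + J))) f = (64/9)x^3 + (98/9)x^2 + (101/9)x + 49/6
M_x (-2(J E_{1} D_q + S_{-1} + (M_x + Δ + J))) f = -(64/9)x^4 + (98/9)x^3 - (101/9)x^2 + (49/6)x
Δ (-2(J E_{1} D_q + S_{-1} + (M_x + Δ + J))) f = -(64/3)x^2 + (4/9)x - 67/9
J (-2(J E_{1} D_q + S_{-1} + (M_x + Δ + J))) f = -(16/9)x^4 + (98/27)x^3 - (101/18)x^2 + (49/6)x
(M_x + Δ + J) (-2(J E_{1} D_q + S_{-1} + (M_x + Δ + J))) f = -(80/9)x^4 + (392/27)x^3 - (229/6)x^2 + (151/9)x - 67/9
(J E_{1} D_q + S_{-1} + (M_x + Δ + J)) (-2(J E_{1} D_q + S_{-1} + (M_x + Δ + J))) f = -(80/9)x^4 + (4808/243)x^3 - (4727/162)x^2 + (1499/81)x + 13/18
(-2(J E_{1} D_q + S_{-1} + (M_x + Δ + J))) (-2(J E_{1} D_q + S_{-1} + (M_x + Δ + J))) f = (160/9)x^4 - (9616/243)x^3 + (4727/81)x^2 - (2998/81)x - 13/9

the result is g(x) = (160/9)x^4 - (9616/243)x^3 + (4727/81)x^2 - (2998/81)x - 13/9


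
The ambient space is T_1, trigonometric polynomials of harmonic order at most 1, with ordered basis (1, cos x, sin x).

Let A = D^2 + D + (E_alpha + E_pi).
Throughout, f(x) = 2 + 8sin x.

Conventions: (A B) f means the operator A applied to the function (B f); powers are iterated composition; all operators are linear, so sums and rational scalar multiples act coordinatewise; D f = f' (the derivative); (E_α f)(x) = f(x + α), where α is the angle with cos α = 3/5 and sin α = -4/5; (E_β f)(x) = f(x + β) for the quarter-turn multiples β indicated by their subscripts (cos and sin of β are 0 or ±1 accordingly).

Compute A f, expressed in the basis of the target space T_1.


D f = 8cos x
D D f = -8sin x
D f = 8cos x
E_alpha f = 2 - (32/5)cos x + (24/5)sin x
E_pi f = 2 - 8sin x
(E_alpha + E_pi) f = 4 - (32/5)cos x - (16/5)sin x
(D^2 + D + (E_alpha + E_pi)) f = 4 + (8/5)cos x - (56/5)sin x

g(x) = 4 + (8/5)cos x - (56/5)sin x


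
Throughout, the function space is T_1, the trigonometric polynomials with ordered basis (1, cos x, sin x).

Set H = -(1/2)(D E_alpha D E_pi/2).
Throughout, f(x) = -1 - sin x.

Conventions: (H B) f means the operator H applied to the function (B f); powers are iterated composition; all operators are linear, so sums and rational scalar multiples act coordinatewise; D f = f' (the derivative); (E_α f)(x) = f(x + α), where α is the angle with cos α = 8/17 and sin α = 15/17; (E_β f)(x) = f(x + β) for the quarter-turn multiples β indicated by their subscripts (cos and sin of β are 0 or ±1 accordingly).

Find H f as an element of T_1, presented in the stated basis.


E_pi/2 f = -1 - cos x
D E_pi/2 f = sin x
E_alpha D E_pi/2 f = (15/17)cos x + (8/17)sin x
D E_alpha D E_pi/2 f = (8/17)cos x - (15/17)sin x
(-(1/2)(D E_alpha D E_pi/2)) f = -(4/17)cos x + (15/34)sin x

the image equals g(x) = -(4/17)cos x + (15/34)sin x


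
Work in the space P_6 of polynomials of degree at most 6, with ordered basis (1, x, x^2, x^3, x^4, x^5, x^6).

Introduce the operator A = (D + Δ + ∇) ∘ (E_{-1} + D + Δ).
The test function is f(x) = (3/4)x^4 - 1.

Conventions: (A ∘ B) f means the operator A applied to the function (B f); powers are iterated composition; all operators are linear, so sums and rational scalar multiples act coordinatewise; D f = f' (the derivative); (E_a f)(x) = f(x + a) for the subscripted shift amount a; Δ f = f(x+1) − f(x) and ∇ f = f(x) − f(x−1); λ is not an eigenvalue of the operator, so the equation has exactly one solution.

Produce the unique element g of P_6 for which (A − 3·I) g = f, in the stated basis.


write g with unknown coordinates in the stated basis and equate coefficients in (A − 3·I) g = f
solving from the highest basis element down gives g = -(1/4)x^4 - x^3 - 6x^2 - (74/3)x - 131/3
check: A g = -3x^3 - 18x^2 - 74x - 132
so A g − 3·g = (3/4)x^4 - 1 = f ✓

the result is g(x) = -(1/4)x^4 - x^3 - 6x^2 - (74/3)x - 131/3


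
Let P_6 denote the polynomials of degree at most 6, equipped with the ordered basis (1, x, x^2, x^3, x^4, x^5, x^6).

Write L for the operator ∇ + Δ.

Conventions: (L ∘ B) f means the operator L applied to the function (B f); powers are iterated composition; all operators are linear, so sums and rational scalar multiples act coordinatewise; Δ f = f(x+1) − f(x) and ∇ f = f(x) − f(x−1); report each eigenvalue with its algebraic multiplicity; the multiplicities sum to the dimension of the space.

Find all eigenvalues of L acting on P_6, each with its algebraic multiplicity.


λ = 0 (multiplicity 7)

image of 1: 0
image of x: 2
image of x^2: 4x
image of x^3: 6x^2 + 2
image of x^4: 8x^3 + 8x
image of x^5: 10x^4 + 20x^2 + 2
image of x^6: 12x^5 + 40x^3 + 12x
the matrix is upper triangular; its diagonal is (0, 0, 0, 0, 0, 0, 0)
for a triangular matrix the eigenvalues are the diagonal entries, with algebraic multiplicity their repetition count


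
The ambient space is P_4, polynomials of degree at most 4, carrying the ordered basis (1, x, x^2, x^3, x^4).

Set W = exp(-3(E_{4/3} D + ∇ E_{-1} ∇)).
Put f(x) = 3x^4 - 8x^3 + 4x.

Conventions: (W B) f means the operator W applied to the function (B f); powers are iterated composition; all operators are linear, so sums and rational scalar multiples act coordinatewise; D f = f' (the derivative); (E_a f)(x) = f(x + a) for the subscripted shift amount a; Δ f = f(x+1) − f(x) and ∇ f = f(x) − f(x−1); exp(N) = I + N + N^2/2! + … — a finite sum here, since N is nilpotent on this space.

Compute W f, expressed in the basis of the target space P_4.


order-1 term: -36x^3 - 180x^2 + 576x - 2122/3
order-2 term: 162x^2 + 1296x + 36
order-3 term: -324x - 2052
order-4 term: 243
the series for exp(-3(E_{4/3} D + ∇ E_{-1} ∇)) f terminates at order 4
exp(-3(E_{4/3} D + ∇ E_{-1} ∇)) f = 3x^4 - 44x^3 - 18x^2 + 1552x - 7441/3

the image equals g(x) = 3x^4 - 44x^3 - 18x^2 + 1552x - 7441/3


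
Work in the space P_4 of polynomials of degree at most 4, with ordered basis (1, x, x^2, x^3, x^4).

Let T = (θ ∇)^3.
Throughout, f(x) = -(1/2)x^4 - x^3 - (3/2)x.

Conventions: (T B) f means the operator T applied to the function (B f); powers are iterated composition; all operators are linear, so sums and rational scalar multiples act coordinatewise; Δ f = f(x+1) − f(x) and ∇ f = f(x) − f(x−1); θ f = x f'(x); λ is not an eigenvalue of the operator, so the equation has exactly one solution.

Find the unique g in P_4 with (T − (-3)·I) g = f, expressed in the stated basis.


g(x) = -(1/6)x^4 - (1/3)x^3 + (15/2)x

write g with unknown coordinates in the stated basis and equate coefficients in (T − (-3)·I) g = f
solving from the highest basis element down gives g = -(1/6)x^4 - (1/3)x^3 + (15/2)x
check: T g = -24x
so T g − (-3)·g = -(1/2)x^4 - x^3 - (3/2)x = f ✓


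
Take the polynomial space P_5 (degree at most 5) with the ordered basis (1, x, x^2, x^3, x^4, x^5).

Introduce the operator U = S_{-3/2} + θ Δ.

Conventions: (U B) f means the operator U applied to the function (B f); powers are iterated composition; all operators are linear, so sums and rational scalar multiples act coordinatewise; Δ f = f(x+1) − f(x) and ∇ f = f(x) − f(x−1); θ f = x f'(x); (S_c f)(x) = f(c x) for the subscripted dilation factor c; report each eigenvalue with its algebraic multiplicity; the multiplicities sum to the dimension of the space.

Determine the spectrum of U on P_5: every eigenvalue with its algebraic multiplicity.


λ = -243/32 (multiplicity 1), λ = -27/8 (multiplicity 1), λ = -3/2 (multiplicity 1), λ = 1 (multiplicity 1), λ = 9/4 (multiplicity 1), λ = 81/16 (multiplicity 1)

image of 1: 1
image of x: -(3/2)x
image of x^2: (9/4)x^2 + 2x
image of x^3: -(27/8)x^3 + 6x^2 + 3x
image of x^4: (81/16)x^4 + 12x^3 + 12x^2 + 4x
image of x^5: -(243/32)x^5 + 20x^4 + 30x^3 + 20x^2 + 5x
the matrix is upper triangular; its diagonal is (1, -3/2, 9/4, -27/8, 81/16, -243/32)
for a triangular matrix the eigenvalues are the diagonal entries, with algebraic multiplicity their repetition count


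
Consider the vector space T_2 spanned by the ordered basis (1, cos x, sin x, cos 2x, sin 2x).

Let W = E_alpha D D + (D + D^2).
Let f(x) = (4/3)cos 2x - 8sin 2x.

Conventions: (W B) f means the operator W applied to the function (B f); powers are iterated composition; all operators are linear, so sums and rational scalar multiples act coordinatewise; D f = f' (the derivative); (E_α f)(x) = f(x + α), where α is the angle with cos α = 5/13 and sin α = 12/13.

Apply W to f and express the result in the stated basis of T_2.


D f = -16cos 2x - (8/3)sin 2x
D D f = -(16/3)cos 2x + 32sin 2x
E_alpha D D f = (13424/507)cos 2x - (3168/169)sin 2x
D f = -16cos 2x - (8/3)sin 2x
D f = -16cos 2x - (8/3)sin 2x
D D f = -(16/3)cos 2x + 32sin 2x
(D + D^2) f = -(64/3)cos 2x + (88/3)sin 2x
(E_alpha D D + (D + D^2)) f = (2608/507)cos 2x + (5368/507)sin 2x

g(x) = (2608/507)cos 2x + (5368/507)sin 2x


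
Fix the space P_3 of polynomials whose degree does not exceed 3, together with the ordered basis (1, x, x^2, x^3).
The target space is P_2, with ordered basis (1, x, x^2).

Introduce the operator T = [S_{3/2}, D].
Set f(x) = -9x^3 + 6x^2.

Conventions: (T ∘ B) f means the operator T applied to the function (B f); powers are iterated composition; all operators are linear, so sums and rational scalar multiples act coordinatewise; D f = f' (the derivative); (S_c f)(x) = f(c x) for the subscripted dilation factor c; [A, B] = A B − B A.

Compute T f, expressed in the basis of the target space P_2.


D f = -27x^2 + 12x
S_{3/2} D f = -(243/4)x^2 + 18x
S_{3/2} f = -(243/8)x^3 + (27/2)x^2
D S_{3/2} f = -(729/8)x^2 + 27x
[S_{3/2}, D] f = (243/8)x^2 - 9x

the result is g(x) = (243/8)x^2 - 9x


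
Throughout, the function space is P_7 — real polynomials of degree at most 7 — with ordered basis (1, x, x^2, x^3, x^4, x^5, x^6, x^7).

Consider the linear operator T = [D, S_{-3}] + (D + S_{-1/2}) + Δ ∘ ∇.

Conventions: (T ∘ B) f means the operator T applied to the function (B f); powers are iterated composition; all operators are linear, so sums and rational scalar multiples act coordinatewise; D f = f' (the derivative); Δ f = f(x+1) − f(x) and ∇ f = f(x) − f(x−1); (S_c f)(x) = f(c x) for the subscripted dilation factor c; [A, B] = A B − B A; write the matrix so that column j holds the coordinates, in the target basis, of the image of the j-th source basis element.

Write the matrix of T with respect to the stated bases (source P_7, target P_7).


image of 1: 1
image of x: -(1/2)x - 3
image of x^2: (1/4)x^2 + 26x + 2
image of x^3: -(1/8)x^3 - 105x^2 + 6x
image of x^4: (1/16)x^4 + 436x^3 + 12x^2 + 2
image of x^5: -(1/32)x^5 - 1615x^4 + 20x^3 + 10x
image of x^6: (1/64)x^6 + 5838x^5 + 30x^4 + 30x^2 + 2
image of x^7: -(1/128)x^7 - 20405x^6 + 42x^5 + 70x^3 + 14x
each image's coordinates form column j of the matrix

the matrix is [[1, -3, 2, 0, 2, 0, 2, 0]; [0, -1/2, 26, 6, 0, 10, 0, 14]; [0, 0, 1/4, -105, 12, 0, 30, 0]; [0, 0, 0, -1/8, 436, 20, 0, 70]; [0, 0, 0, 0, 1/16, -1615, 30, 0]; [0, 0, 0, 0, 0, -1/32, 5838, 42]; [0, 0, 0, 0, 0, 0, 1/64, -20405]; [0, 0, 0, 0, 0, 0, 0, -1/128]] (rows listed top to bottom)


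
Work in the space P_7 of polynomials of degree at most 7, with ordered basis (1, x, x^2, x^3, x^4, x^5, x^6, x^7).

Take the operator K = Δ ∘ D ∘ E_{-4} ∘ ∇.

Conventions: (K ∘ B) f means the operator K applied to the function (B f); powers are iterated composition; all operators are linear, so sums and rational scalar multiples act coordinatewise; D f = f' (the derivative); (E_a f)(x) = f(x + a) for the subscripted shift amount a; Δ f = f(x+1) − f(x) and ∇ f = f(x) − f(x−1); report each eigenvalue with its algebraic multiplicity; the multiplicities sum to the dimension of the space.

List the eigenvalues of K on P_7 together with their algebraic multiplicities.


image of 1: 0
image of x: 0
image of x^2: 0
image of x^3: 6
image of x^4: 24x - 96
image of x^5: 60x^2 - 480x + 970
image of x^6: 120x^3 - 1440x^2 + 5820x - 7920
image of x^7: 210x^4 - 3360x^3 + 20370x^2 - 55440x + 57134
the matrix is upper triangular; its diagonal is (0, 0, 0, 0, 0, 0, 0, 0)
for a triangular matrix the eigenvalues are the diagonal entries, with algebraic multiplicity their repetition count

λ = 0 (multiplicity 8)


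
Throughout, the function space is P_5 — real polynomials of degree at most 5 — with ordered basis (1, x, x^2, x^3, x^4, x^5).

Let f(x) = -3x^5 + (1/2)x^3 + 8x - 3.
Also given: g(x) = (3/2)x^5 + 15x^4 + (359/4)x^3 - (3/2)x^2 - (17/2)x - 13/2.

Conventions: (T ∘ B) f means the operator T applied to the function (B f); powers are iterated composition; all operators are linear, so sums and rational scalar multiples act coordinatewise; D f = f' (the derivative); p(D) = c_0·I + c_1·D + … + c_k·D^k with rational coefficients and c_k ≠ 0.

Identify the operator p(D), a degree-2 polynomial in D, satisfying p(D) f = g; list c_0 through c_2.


D^0 f = -3x^5 + (1/2)x^3 + 8x - 3
D^1 f = -15x^4 + (3/2)x^2 + 8
D^2 f = -60x^3 + 3x
matching coefficients of g against c_0 f + c_1 Df + … from the top degree down determines the c_i
solution: c_0 = -1/2, c_1 = -1, c_2 = -3/2

c_0 = -1/2, c_1 = -1, c_2 = -3/2


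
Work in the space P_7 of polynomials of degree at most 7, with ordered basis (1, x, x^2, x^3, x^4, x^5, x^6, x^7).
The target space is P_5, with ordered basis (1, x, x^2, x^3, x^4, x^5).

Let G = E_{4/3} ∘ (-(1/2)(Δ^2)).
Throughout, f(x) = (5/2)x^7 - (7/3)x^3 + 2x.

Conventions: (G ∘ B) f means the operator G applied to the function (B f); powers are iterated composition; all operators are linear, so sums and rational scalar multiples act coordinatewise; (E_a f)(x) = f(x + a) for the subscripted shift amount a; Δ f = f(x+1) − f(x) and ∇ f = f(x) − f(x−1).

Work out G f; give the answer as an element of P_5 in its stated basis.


the image equals g(x) = -(105/2)x^5 - (1225/2)x^4 - (17675/6)x^3 - (131075/18)x^2 - (497917/54)x - 772289/162

Δ f = (35/2)x^6 + (105/2)x^5 + (175/2)x^4 + (175/2)x^3 + (91/2)x^2 + (21/2)x + 13/6
Δ Δ f = 105x^5 + 525x^4 + 1225x^3 + 1575x^2 + 1071x + 301
(-(1/2)(Δ^2)) f = -(105/2)x^5 - (525/2)x^4 - (1225/2)x^3 - (1575/2)x^2 - (1071/2)x - 301/2
E_{4/3} (-(1/2)(Δ^2)) f = -(105/2)x^5 - (1225/2)x^4 - (17675/6)x^3 - (131075/18)x^2 - (497917/54)x - 772289/162


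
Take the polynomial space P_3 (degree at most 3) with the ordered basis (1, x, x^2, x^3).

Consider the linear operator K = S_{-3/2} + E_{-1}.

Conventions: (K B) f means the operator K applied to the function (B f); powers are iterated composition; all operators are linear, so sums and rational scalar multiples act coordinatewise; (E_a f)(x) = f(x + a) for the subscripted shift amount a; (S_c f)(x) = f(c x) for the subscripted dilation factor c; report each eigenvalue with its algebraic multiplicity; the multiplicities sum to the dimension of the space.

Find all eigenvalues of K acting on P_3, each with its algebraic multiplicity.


λ = -19/8 (multiplicity 1), λ = -1/2 (multiplicity 1), λ = 2 (multiplicity 1), λ = 13/4 (multiplicity 1)

image of 1: 2
image of x: -(1/2)x - 1
image of x^2: (13/4)x^2 - 2x + 1
image of x^3: -(19/8)x^3 - 3x^2 + 3x - 1
the matrix is upper triangular; its diagonal is (2, -1/2, 13/4, -19/8)
for a triangular matrix the eigenvalues are the diagonal entries, with algebraic multiplicity their repetition count


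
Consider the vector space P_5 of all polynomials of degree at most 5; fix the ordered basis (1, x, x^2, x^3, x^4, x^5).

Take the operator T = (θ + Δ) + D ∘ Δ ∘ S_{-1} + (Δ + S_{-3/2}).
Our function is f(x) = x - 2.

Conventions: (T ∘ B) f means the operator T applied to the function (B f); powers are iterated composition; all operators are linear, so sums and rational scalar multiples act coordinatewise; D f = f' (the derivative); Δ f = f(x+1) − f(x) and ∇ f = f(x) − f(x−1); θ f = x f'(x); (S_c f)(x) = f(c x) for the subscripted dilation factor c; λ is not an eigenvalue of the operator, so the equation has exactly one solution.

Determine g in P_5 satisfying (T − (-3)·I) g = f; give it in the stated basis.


the image equals g(x) = (2/5)x - 7/10

write g with unknown coordinates in the stated basis and equate coefficients in (T − (-3)·I) g = f
solving from the highest basis element down gives g = (2/5)x - 7/10
check: T g = -(1/5)x + 1/10
so T g − (-3)·g = x - 2 = f ✓


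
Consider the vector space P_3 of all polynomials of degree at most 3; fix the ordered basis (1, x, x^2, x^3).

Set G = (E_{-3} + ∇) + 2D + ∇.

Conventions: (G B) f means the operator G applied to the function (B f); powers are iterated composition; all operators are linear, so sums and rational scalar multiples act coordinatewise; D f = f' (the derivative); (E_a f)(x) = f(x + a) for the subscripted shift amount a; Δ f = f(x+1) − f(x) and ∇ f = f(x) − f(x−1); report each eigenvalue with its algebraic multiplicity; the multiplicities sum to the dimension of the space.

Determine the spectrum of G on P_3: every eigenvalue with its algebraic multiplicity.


λ = 1 (multiplicity 4)

image of 1: 1
image of x: x + 1
image of x^2: x^2 + 2x + 7
image of x^3: x^3 + 3x^2 + 21x - 25
the matrix is upper triangular; its diagonal is (1, 1, 1, 1)
for a triangular matrix the eigenvalues are the diagonal entries, with algebraic multiplicity their repetition count


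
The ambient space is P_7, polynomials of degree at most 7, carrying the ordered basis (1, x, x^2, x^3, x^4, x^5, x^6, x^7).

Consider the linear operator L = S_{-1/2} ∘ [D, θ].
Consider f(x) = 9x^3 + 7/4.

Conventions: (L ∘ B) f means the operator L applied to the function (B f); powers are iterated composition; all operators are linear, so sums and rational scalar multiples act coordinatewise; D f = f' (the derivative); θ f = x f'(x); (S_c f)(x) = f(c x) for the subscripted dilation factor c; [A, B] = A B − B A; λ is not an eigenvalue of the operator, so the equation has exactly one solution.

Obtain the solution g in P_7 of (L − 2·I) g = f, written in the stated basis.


g(x) = -(9/2)x^3 - (27/16)x^2 + (27/32)x - 29/64

write g with unknown coordinates in the stated basis and equate coefficients in (L − 2·I) g = f
solving from the highest basis element down gives g = -(9/2)x^3 - (27/16)x^2 + (27/32)x - 29/64
check: L g = -(27/8)x^2 + (27/16)x + 27/32
so L g − 2·g = 9x^3 + 7/4 = f ✓


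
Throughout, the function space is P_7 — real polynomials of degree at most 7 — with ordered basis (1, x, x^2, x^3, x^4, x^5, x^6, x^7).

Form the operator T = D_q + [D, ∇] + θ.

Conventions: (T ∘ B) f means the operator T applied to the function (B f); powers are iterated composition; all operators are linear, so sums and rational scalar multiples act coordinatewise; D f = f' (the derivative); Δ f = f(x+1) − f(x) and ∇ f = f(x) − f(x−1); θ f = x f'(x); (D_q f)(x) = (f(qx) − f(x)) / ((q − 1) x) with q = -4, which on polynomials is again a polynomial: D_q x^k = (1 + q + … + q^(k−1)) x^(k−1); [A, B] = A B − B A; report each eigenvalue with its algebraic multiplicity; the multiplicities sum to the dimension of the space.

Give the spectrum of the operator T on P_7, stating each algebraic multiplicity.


λ = 0 (multiplicity 1), λ = 1 (multiplicity 1), λ = 2 (multiplicity 1), λ = 3 (multiplicity 1), λ = 4 (multiplicity 1), λ = 5 (multiplicity 1), λ = 6 (multiplicity 1), λ = 7 (multiplicity 1)

image of 1: 0
image of x: x + 1
image of x^2: 2x^2 - 3x
image of x^3: 3x^3 + 13x^2
image of x^4: 4x^4 - 51x^3
image of x^5: 5x^5 + 205x^4
image of x^6: 6x^6 - 819x^5
image of x^7: 7x^7 + 3277x^6
the matrix is upper triangular; its diagonal is (0, 1, 2, 3, 4, 5, 6, 7)
for a triangular matrix the eigenvalues are the diagonal entries, with algebraic multiplicity their repetition count


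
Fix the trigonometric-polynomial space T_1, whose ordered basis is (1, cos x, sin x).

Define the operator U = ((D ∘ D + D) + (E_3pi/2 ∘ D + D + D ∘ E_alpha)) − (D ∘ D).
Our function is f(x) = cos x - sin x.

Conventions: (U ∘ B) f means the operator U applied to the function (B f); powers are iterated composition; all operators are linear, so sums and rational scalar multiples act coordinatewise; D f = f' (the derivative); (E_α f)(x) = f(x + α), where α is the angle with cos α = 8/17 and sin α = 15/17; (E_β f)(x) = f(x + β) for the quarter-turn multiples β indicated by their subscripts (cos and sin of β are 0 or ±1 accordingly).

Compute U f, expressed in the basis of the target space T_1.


D f = -cos x - sin x
D D f = -cos x + sin x
D f = -cos x - sin x
(D ∘ D + D) f = -2cos x
D f = -cos x - sin x
E_3pi/2 D f = cos x - sin x
D f = -cos x - sin x
E_alpha f = -(7/17)cos x - (23/17)sin x
D E_alpha f = -(23/17)cos x + (7/17)sin x
(E_3pi/2 ∘ D + D + D ∘ E_alpha) f = -(23/17)cos x - (27/17)sin x
((D ∘ D + D) + (E_3pi/2 ∘ D + D + D ∘ E_alpha)) f = -(57/17)cos x - (27/17)sin x
D f = -cos x - sin x
D D f = -cos x + sin x
(-(D ∘ D)) f = cos x - sin x
(((D ∘ D + D) + (E_3pi/2 ∘ D + D + D ∘ E_alpha)) − (D ∘ D)) f = -(40/17)cos x - (44/17)sin x

the image equals g(x) = -(40/17)cos x - (44/17)sin x


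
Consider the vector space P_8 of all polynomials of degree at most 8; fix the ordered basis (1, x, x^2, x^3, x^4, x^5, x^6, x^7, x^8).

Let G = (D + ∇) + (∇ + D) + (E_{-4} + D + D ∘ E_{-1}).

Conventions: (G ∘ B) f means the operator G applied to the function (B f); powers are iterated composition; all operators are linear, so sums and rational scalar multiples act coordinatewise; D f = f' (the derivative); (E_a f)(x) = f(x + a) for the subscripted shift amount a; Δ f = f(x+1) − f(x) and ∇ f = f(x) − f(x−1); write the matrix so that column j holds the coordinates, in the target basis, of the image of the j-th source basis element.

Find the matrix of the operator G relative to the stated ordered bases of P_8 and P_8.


image of 1: 1
image of x: x + 2
image of x^2: x^2 + 4x + 12
image of x^3: x^3 + 6x^2 + 36x - 59
image of x^4: x^4 + 8x^3 + 72x^2 - 236x + 250
image of x^5: x^5 + 10x^4 + 120x^3 - 590x^2 + 1250x - 1017
image of x^6: x^6 + 12x^5 + 180x^4 - 1180x^3 + 3750x^2 - 6102x + 4088
image of x^7: x^7 + 14x^6 + 252x^5 - 2065x^4 + 8750x^3 - 21357x^2 + 28616x - 16375
image of x^8: x^8 + 16x^7 + 336x^6 - 3304x^5 + 17500x^4 - 56952x^3 + 114464x^2 - 131000x + 65526
each image's coordinates form column j of the matrix

the matrix is [[1, 2, 12, -59, 250, -1017, 4088, -16375, 65526]; [0, 1, 4, 36, -236, 1250, -6102, 28616, -131000]; [0, 0, 1, 6, 72, -590, 3750, -21357, 114464]; [0, 0, 0, 1, 8, 120, -1180, 8750, -56952]; [0, 0, 0, 0, 1, 10, 180, -2065, 17500]; [0, 0, 0, 0, 0, 1, 12, 252, -3304]; [0, 0, 0, 0, 0, 0, 1, 14, 336]; [0, 0, 0, 0, 0, 0, 0, 1, 16]; [0, 0, 0, 0, 0, 0, 0, 0, 1]] (rows listed top to bottom)


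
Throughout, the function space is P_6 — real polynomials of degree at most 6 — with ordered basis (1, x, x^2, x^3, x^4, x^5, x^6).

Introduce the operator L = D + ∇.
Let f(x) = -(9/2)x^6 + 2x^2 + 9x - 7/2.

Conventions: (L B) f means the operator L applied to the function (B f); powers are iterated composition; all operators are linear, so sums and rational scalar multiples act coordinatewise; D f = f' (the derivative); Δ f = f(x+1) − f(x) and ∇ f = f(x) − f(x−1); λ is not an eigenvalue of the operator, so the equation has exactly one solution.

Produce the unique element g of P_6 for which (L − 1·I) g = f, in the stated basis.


g(x) = (9/2)x^6 + 54x^5 + (945/2)x^4 + 3330x^3 + (35231/2)x^2 + 62110x + 109515

write g with unknown coordinates in the stated basis and equate coefficients in (L − 1·I) g = f
solving from the highest basis element down gives g = (9/2)x^6 + 54x^5 + (945/2)x^4 + 3330x^3 + (35231/2)x^2 + 62110x + 109515
check: L g = 54x^5 + (945/2)x^4 + 3330x^3 + (35235/2)x^2 + 62119x + 219023/2
so L g − 1·g = -(9/2)x^6 + 2x^2 + 9x - 7/2 = f ✓


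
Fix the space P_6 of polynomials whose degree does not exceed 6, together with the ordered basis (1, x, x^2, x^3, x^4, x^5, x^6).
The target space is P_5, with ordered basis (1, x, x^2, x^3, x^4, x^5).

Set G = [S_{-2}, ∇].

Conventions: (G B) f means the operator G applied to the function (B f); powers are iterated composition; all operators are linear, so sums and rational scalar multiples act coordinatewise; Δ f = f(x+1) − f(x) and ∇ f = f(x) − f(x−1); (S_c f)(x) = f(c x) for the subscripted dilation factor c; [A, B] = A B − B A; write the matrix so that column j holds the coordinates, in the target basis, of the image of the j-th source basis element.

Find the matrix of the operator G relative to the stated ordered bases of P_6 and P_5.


the matrix is [[0, 3, 3, 9, 15, 33, 63]; [0, 0, -12, -18, -72, -150, -396]; [0, 0, 0, 36, 72, 360, 900]; [0, 0, 0, 0, -96, -240, -1440]; [0, 0, 0, 0, 0, 240, 720]; [0, 0, 0, 0, 0, 0, -576]] (rows listed top to bottom)

image of 1: 0
image of x: 3
image of x^2: -12x + 3
image of x^3: 36x^2 - 18x + 9
image of x^4: -96x^3 + 72x^2 - 72x + 15
image of x^5: 240x^4 - 240x^3 + 360x^2 - 150x + 33
image of x^6: -576x^5 + 720x^4 - 1440x^3 + 900x^2 - 396x + 63
each image's coordinates form column j of the matrix


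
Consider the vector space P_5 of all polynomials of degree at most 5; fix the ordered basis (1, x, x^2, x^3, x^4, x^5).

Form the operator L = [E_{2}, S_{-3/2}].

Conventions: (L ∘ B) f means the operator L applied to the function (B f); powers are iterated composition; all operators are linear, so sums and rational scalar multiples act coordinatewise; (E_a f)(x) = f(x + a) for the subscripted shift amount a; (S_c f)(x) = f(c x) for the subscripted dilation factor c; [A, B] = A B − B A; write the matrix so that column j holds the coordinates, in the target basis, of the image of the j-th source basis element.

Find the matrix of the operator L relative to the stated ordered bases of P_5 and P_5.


the matrix is [[0, -5, 5, -35, 65, -275]; [0, 0, 15, -45/2, 210, -975/2]; [0, 0, 0, -135/4, 135/2, -1575/2]; [0, 0, 0, 0, 135/2, -675/4]; [0, 0, 0, 0, 0, -2025/16]; [0, 0, 0, 0, 0, 0]] (rows listed top to bottom)

image of 1: 0
image of x: -5
image of x^2: 15x + 5
image of x^3: -(135/4)x^2 - (45/2)x - 35
image of x^4: (135/2)x^3 + (135/2)x^2 + 210x + 65
image of x^5: -(2025/16)x^4 - (675/4)x^3 - (1575/2)x^2 - (975/2)x - 275
each image's coordinates form column j of the matrix


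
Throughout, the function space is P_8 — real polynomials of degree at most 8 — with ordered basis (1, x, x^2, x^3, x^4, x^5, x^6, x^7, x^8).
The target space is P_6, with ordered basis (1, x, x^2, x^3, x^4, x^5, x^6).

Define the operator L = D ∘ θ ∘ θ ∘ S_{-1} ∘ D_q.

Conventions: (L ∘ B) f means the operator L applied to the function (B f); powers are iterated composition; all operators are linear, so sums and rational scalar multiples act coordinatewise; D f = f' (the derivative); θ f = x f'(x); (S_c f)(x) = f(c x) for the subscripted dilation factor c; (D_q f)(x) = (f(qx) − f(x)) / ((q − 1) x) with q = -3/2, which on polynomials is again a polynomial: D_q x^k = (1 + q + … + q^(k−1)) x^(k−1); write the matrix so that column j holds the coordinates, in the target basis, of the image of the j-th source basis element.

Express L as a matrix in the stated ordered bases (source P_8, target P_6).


image of 1: 0
image of x: 0
image of x^2: 1/2
image of x^3: 14x
image of x^4: (351/8)x^2
image of x^5: 220x^3
image of x^6: (16625/32)x^4
image of x^7: (12501/8)x^5
image of x^8: (432523/128)x^6
each image's coordinates form column j of the matrix

the matrix is [[0, 0, 1/2, 0, 0, 0, 0, 0, 0]; [0, 0, 0, 14, 0, 0, 0, 0, 0]; [0, 0, 0, 0, 351/8, 0, 0, 0, 0]; [0, 0, 0, 0, 0, 220, 0, 0, 0]; [0, 0, 0, 0, 0, 0, 16625/32, 0, 0]; [0, 0, 0, 0, 0, 0, 0, 12501/8, 0]; [0, 0, 0, 0, 0, 0, 0, 0, 432523/128]] (rows listed top to bottom)


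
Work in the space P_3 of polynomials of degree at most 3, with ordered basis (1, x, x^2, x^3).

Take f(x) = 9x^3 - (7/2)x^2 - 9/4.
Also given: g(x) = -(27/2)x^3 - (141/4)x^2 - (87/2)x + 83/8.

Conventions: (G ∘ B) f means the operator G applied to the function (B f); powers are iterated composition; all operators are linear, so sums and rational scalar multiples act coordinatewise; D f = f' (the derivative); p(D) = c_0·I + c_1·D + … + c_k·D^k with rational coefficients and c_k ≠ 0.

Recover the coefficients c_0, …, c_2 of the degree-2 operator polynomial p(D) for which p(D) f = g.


D^0 f = 9x^3 - (7/2)x^2 - 9/4
D^1 f = 27x^2 - 7x
D^2 f = 54x - 7
matching coefficients of g against c_0 f + c_1 Df + … from the top degree down determines the c_i
solution: c_0 = -3/2, c_1 = -3/2, c_2 = -1

p(D) = -(3/2)·I − (3/2)·D − D^2, i.e. c_0 = -3/2, c_1 = -3/2, c_2 = -1
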